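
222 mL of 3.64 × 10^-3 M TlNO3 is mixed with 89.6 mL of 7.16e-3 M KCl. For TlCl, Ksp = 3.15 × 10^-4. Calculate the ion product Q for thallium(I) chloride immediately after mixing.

Total volume = 222 + 89.6 = 311.6 mL.
[Tl^+] = 3.64 × 10^-3 × (222/311.6) = 2.593 x 10^-3 M
[Cl^-] = 7.16 × 10^-3 × (89.6/311.6) = 2.059 × 10^-3 M
TlCl(s) <=> Tl^+(aq) + Cl^-(aq), so Q = [Tl^+][Cl^-]
Q = (2.593 × 10^-3)(2.059 × 10^-3) = 5.34 × 10^-6
Q < Ksp, so no precipitate of TlCl forms.

Q = 5.34 x 10^-6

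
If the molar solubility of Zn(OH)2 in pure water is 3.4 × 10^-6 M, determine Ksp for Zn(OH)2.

Zn(OH)2(s) ⇌ Zn^2+ + 2 OH^-
Let s = molar solubility. Then [Zn^2+] = s and [OH^-] = 2s.
Ksp = [Zn^2+][OH^-]^2
So Ksp = s × (2s)^2 = 4s^3
With s = 3.4 x 10^-6: Ksp = 1.6 × 10^-16

1.6e-16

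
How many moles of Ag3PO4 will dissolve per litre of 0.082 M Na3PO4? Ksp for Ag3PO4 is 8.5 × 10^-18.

Ag3PO4(s) ⇌ 3 Ag^+(aq) + PO4^3-(aq)
Ksp = [Ag^+]^3[PO4^3-]
Let s = moles of Ag3PO4 that dissolve per litre. [Ag^+] = 3s, [PO4^3-] = 0.082 + s ≈ 0.082 (Ksp is small, so little additional dissolves).
Ksp ≈ (3s)^3 × 0.082
s = 1.6 × 10^-6 M
Check: s = 1.6 × 10^-6 ≪ 0.082, so the approximation is valid.

s ≈ 1.6e-6 M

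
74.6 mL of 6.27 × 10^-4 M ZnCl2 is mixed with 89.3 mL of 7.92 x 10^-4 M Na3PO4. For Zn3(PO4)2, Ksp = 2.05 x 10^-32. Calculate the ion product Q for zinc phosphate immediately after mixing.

Total volume = 74.6 + 89.3 = 163.9 mL.
[Zn^2+] = 6.27 x 10^-4 × (74.6/163.9) = 2.854 × 10^-4 M
[PO4^3-] = 7.92 × 10^-4 × (89.3/163.9) = 4.315 × 10^-4 M
Zn3(PO4)2(s) ⇌ 3 Zn^2+(aq) + 2 PO4^3-(aq), so Q = [Zn^2+]^3[PO4^3-]^2
Q = (2.854 × 10^-4)^3(4.315 × 10^-4)^2 = 4.33 × 10^-18
Q > Ksp, so Zn3(PO4)2 will precipitate.

Q ≈ 4.33 × 10^-18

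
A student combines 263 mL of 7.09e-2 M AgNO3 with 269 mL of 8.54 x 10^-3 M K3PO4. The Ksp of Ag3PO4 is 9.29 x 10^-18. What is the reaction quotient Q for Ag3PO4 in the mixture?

1.86e-7

Total volume = 263 + 269 = 532 mL.
[Ag^+] = 7.09 × 10^-2 × (263/532) = 3.505 x 10^-2 M
[PO4^3-] = 8.54 × 10^-3 × (269/532) = 4.318 × 10^-3 M
Ag3PO4(s) <=> 3 Ag^+(aq) + PO4^3-(aq), so Q = [Ag^+]^3[PO4^3-]
Q = (3.505 × 10^-2)^3(4.318 x 10^-3) = 1.86 × 10^-7
Q > Ksp, so Ag3PO4 will precipitate.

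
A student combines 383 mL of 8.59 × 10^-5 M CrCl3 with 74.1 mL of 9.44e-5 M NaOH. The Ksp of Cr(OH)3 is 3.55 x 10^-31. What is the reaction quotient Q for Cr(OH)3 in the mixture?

Q ≈ 2.58e-19

Total volume = 383 + 74.1 = 457.1 mL.
[Cr^3+] = 8.59 x 10^-5 × (383/457.1) = 7.197 × 10^-5 M
[OH^-] = 9.44 x 10^-5 × (74.1/457.1) = 1.530 x 10^-5 M
Cr(OH)3(s) <=> Cr^3+(aq) + 3 OH^-(aq), so Q = [Cr^3+][OH^-]^3
Q = (7.197 × 10^-5)(1.530 x 10^-5)^3 = 2.58 x 10^-19
Q > Ksp, so Cr(OH)3 will precipitate.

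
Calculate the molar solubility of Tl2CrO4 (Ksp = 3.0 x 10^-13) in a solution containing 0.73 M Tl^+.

Tl2CrO4(s) ⇌ 2 Tl^+(aq) + CrO4^2-(aq)
Ksp = [Tl^+]^2[CrO4^2-]
If s mol/L dissolves here, [Tl^+] = 0.73 + 2s ≈ 0.73, [CrO4^2-] = s (Ksp is small, so little additional dissolves).
Ksp ≈ (0.73)^2 × s
s = 5.6 x 10^-13 M
Check: 2s = 1.1 × 10^-12 ≪ 0.73, so the approximation is valid.

s = 5.6 x 10^-13 M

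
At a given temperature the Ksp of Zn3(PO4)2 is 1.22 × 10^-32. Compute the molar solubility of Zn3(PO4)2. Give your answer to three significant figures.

s = 1.62 × 10^-7 M

Zn3(PO4)2(s) ⇌ 3 Zn^2+ + 2 PO4^3-
Ksp = [Zn^2+]^3[PO4^3-]^2
With molar solubility s: [Zn^2+] = 3s, [PO4^3-] = 2s.
So Ksp = (3s)^3 × (2s)^2 = 108s^5
s^5 = 1.22 × 10^-32 / 108, so s = 1.62 × 10^-7 M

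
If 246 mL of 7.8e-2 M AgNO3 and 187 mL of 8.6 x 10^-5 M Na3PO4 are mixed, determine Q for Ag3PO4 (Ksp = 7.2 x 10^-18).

Total volume = 246 + 187 = 433 mL.
[Ag^+] = 7.8 × 10^-2 × (246/433) = 4.43 × 10^-2 M
[PO4^3-] = 8.6 x 10^-5 × (187/433) = 3.71 × 10^-5 M
Ag3PO4(s) ⇌ 3 Ag^+ + PO4^3-, so Q = [Ag^+]^3[PO4^3-]
Q = (4.43 × 10^-2)^3(3.71 × 10^-5) = 3.2 x 10^-9
Q > Ksp, so Ag3PO4 will precipitate.

Q ≈ 3.2e-9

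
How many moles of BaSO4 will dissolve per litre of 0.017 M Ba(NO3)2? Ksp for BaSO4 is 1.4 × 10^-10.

s = 8.2 × 10^-9 M

BaSO4(s) ⇌ Ba^2+ + SO4^2-
Ksp = [Ba^2+][SO4^2-]
Let s be the molar solubility in this solution. [Ba^2+] = 0.017 + s ≈ 0.017, [SO4^2-] = s (since Ba^2+ from Ba(NO3)2 dominates).
Ksp ≈ 0.017 × s
s = 8.2 × 10^-9 M
Check: s = 8.2 x 10^-9 ≪ 0.017, so the approximation is valid.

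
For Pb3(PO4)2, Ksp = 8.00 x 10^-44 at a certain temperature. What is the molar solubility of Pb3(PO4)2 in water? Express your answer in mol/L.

Pb3(PO4)2(s) ⇌ 3 Pb^2+ + 2 PO4^3-
Ksp = [Pb^2+]^3[PO4^3-]^2
Let s = molar solubility. Then [Pb^2+] = 3s and [PO4^3-] = 2s.
So Ksp = (3s)^3 × (2s)^2 = 108s^5
s = (8.00 x 10^-44 / 108)^(1/5) = 9.42 × 10^-10 M

s ≈ 9.42e-10 M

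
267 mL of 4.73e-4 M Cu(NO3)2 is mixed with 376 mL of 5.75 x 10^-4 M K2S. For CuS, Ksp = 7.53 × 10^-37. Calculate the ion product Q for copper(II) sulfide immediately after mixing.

Total volume = 267 + 376 = 643 mL.
[Cu^2+] = 4.73 x 10^-4 × (267/643) = 1.964 x 10^-4 M
[S^2-] = 5.75 × 10^-4 × (376/643) = 3.362 × 10^-4 M
CuS(s) <=> Cu^2+ + S^2-, so Q = [Cu^2+][S^2-]
Q = (1.964 × 10^-4)(3.362 x 10^-4) = 6.60 × 10^-8
Q > Ksp, so CuS will precipitate.

Q = 6.60 x 10^-8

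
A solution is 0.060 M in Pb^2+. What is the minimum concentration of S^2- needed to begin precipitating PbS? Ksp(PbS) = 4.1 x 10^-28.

[S^2-] ≈ 6.8 x 10^-27 M

PbS(s) ⇌ Pb^2+(aq) + S^2-(aq)
Ksp = [Pb^2+][S^2-]
Precipitation begins when Q = Ksp. With [Pb^2+] = 0.060 M:
4.1 x 10^-28 = (0.060) × [S^2-]
[S^2-] = (4.1 x 10^-28 / 6.0 × 10^-2) = 6.8 × 10^-27 M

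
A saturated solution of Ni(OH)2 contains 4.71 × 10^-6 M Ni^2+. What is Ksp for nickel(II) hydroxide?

Ni(OH)2(s) ⇌ Ni^2+ + 2 OH^-
Stoichiometry gives [OH^-] = (2/1)[Ni^2+] = 9.420 × 10^-6 M.
Ksp = [Ni^2+][OH^-]^2
Ksp = 4.71 × 10^-6 × (9.420 × 10^-6)^2 = 4.18 x 10^-16

4.18 × 10^-16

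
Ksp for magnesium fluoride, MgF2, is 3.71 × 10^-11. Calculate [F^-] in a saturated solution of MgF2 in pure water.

MgF2(s) ⇌ Mg^2+ + 2 F^-
Ksp = [Mg^2+][F^-]^2
Let s = molar solubility. Then [Mg^2+] = s and [F^-] = 2s.
Ksp = s(2s)^2 = 4s^3
Solving, s = (3.71 × 10^-11/4)^(1/3) = 2.101 × 10^-4 M
[F^-] = 2s = 4.20 × 10^-4 M

[F^-] = 4.20 x 10^-4 M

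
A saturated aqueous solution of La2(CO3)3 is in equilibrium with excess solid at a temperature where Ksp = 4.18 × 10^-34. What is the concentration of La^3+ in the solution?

La2(CO3)3(s) <=> 2 La^3+(aq) + 3 CO3^2-(aq)
Ksp = [La^3+]^2[CO3^2-]^3
For each mole of La2(CO3)3 that dissolves: [La^3+] = 2s, [CO3^2-] = 3s.
So Ksp = (2s)^2 × (3s)^3 = 108s^5
s^5 = 4.18 × 10^-34 / 108, so s = 8.271 x 10^-8 M
[La^3+] = 2s = 1.65 × 10^-7 M

1.65 × 10^-7 M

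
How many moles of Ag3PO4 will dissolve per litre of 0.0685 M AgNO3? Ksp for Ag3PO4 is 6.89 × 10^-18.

s ≈ 2.14e-14 M

Ag3PO4(s) ⇌ 3 Ag^+(aq) + PO4^3-(aq)
Ksp = [Ag^+]^3[PO4^3-]
Let s be the molar solubility in this solution. [Ag^+] = 0.0685 + 3s ≈ 0.0685, [PO4^3-] = s (Ksp is small, so little additional dissolves).
Ksp ≈ (0.0685)^3 × s
s = 2.14 x 10^-14 M
Check: 3s = 6.4 × 10^-14 ≪ 0.0685, so the approximation is valid.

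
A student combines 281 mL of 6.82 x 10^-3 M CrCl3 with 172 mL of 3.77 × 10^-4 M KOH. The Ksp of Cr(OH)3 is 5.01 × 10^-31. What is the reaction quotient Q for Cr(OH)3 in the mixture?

Total volume = 281 + 172 = 453 mL.
[Cr^3+] = 6.82 × 10^-3 × (281/453) = 4.231 × 10^-3 M
[OH^-] = 3.77 × 10^-4 × (172/453) = 1.431 x 10^-4 M
Cr(OH)3(s) ⇌ Cr^3+(aq) + 3 OH^-(aq), so Q = [Cr^3+][OH^-]^3
Q = (4.231 x 10^-3)(1.431 × 10^-4)^3 = 1.24 × 10^-14
Q > Ksp, so Cr(OH)3 will precipitate.

Q ≈ 1.24 × 10^-14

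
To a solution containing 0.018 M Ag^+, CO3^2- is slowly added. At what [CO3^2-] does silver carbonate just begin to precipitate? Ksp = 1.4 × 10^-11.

[CO3^2-] = 4.3e-8 M

Ag2CO3(s) ⇌ 2 Ag^+ + CO3^2-
Ksp = [Ag^+]^2[CO3^2-]
Precipitation begins when Q = Ksp. With [Ag^+] = 0.018 M:
1.4 × 10^-11 = (0.018)^2 × [CO3^2-]
[CO3^2-] = (1.4 × 10^-11 / 3.24 × 10^-4) = 4.3 × 10^-8 M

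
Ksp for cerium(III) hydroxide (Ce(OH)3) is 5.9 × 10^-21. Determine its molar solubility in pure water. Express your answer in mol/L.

3.8 x 10^-6 M

Ce(OH)3(s) ⇌ Ce^3+(aq) + 3 OH^-(aq)
Ksp = [Ce^3+][OH^-]^3
If s mol/L of Ce(OH)3 dissolves, [Ce^3+] = s and [OH^-] = 3s.
Substituting: Ksp = s(3s)^3 = 27s^4
s = (5.9 × 10^-21 / 27)^(1/4) = 3.8 × 10^-6 M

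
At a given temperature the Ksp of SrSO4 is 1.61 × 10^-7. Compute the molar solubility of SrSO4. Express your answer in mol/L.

s = 4.01 × 10^-4 M

SrSO4(s) ⇌ Sr^2+ + SO4^2-
Ksp = [Sr^2+][SO4^2-]
For each mole of SrSO4 that dissolves: [Sr^2+] = s, [SO4^2-] = s.
Ksp = s × s = s^2
s = √(1.61 × 10^-7) = 4.01 × 10^-4 M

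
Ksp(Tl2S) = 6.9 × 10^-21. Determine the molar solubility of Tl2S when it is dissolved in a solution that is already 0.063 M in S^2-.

Tl2S(s) ⇌ 2 Tl^+(aq) + S^2-(aq)
Ksp = [Tl^+]^2[S^2-]
Let s be the molar solubility in this solution. [Tl^+] = 2s, [S^2-] = 0.063 + s ≈ 0.063 (common-ion effect: S^2- is already 0.063 M).
Ksp ≈ (2s)^2 × 0.063
s = 1.7 x 10^-10 M
Check: s = 1.7 × 10^-10 ≪ 0.063, so the approximation is valid.

s = 1.7 × 10^-10 M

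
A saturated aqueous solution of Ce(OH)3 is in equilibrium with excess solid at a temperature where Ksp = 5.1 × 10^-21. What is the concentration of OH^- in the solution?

[OH^-] ≈ 1.1 × 10^-5 M

Ce(OH)3(s) <=> Ce^3+ + 3 OH^-
Ksp = [Ce^3+][OH^-]^3
With molar solubility s: [Ce^3+] = s, [OH^-] = 3s.
So Ksp = s × (3s)^3 = 27s^4
s = (5.1 × 10^-21 / 27)^(1/4) = 3.71 x 10^-6 M
[OH^-] = 3s = 1.1 x 10^-5 M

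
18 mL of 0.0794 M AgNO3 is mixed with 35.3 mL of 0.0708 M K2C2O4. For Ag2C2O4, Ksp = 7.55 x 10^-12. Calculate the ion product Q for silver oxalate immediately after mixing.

3.37e-5

Total volume = 18 + 35.3 = 53.3 mL.
[Ag^+] = 7.94 x 10^-2 × (18/53.3) = 2.681 × 10^-2 M
[C2O4^2-] = 7.08 x 10^-2 × (35.3/53.3) = 4.689 × 10^-2 M
Ag2C2O4(s) ⇌ 2 Ag^+ + C2O4^2-, so Q = [Ag^+]^2[C2O4^2-]
Q = (2.681 × 10^-2)^2(4.689 × 10^-2) = 3.37 × 10^-5
Q > Ksp, so Ag2C2O4 will precipitate.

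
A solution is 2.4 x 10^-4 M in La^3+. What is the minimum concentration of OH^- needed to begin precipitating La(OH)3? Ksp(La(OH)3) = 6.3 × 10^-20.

La(OH)3(s) <=> La^3+(aq) + 3 OH^-(aq)
Ksp = [La^3+][OH^-]^3
Precipitation begins when Q = Ksp. With [La^3+] = 2.4 x 10^-4 M:
6.3 × 10^-20 = (2.4 x 10^-4) × [OH^-]^3
[OH^-] = (6.3 × 10^-20 / 2.4 x 10^-4)^(1/3) = 6.4 × 10^-6 M

6.4 x 10^-6 M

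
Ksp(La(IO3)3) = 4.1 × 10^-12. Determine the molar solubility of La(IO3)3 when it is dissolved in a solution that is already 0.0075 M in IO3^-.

La(IO3)3(s) ⇌ La^3+ + 3 IO3^-
Ksp = [La^3+][IO3^-]^3
If s mol/L dissolves here, [La^3+] = s, [IO3^-] = 0.0075 + 3s ≈ 0.0075 (common-ion effect: IO3^- is already 0.0075 M).
Ksp ≈ s × (0.0075)^3
s = 9.7 × 10^-6 M
Check: 3s = 2.9 × 10^-5 ≪ 0.0075, so the approximation is valid.

s ≈ 9.7 x 10^-6 M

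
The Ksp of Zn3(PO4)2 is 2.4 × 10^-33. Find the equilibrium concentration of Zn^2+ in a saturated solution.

Zn3(PO4)2(s) ⇌ 3 Zn^2+ + 2 PO4^3-
Ksp = [Zn^2+]^3[PO4^3-]^2
If s mol/L of Zn3(PO4)2 dissolves, [Zn^2+] = 3s and [PO4^3-] = 2s.
Ksp = (3s)^3(2s)^2 = 108s^5
s = (2.4 × 10^-33 / 108)^(1/5) = 1.17 × 10^-7 M
[Zn^2+] = 3s = 3.5 x 10^-7 M

3.5 × 10^-7 M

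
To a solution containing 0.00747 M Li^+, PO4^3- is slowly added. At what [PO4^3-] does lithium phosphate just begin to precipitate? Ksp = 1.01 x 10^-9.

[PO4^3-] ≈ 2.42e-3 M

Li3PO4(s) ⇌ 3 Li^+(aq) + PO4^3-(aq)
Ksp = [Li^+]^3[PO4^3-]
Precipitation begins when Q = Ksp. With [Li^+] = 0.00747 M:
1.01 x 10^-9 = (0.00747)^3 × [PO4^3-]
[PO4^3-] = (1.01 x 10^-9 / 4.168 × 10^-7) = 2.42 × 10^-3 M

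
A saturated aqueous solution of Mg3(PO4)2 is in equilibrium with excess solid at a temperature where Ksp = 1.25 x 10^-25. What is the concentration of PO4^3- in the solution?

8.20 × 10^-6 M

Mg3(PO4)2(s) <=> 3 Mg^2+(aq) + 2 PO4^3-(aq)
Ksp = [Mg^2+]^3[PO4^3-]^2
With molar solubility s: [Mg^2+] = 3s, [PO4^3-] = 2s.
So Ksp = (3s)^3 × (2s)^2 = 108s^5
Solving, s = (1.25 x 10^-25/108)^(1/5) = 4.099 × 10^-6 M
[PO4^3-] = 2s = 8.20 x 10^-6 M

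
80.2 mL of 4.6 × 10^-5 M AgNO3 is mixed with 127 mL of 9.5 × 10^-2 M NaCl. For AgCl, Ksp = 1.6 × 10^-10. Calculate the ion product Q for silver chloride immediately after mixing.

Total volume = 80.2 + 127 = 207.2 mL.
[Ag^+] = 4.6 × 10^-5 × (80.2/207.2) = 1.78 × 10^-5 M
[Cl^-] = 9.5 x 10^-2 × (127/207.2) = 5.82 x 10^-2 M
AgCl(s) <=> Ag^+ + Cl^-, so Q = [Ag^+][Cl^-]
Q = (1.78 x 10^-5)(5.82 × 10^-2) = 1.0 × 10^-6
Q > Ksp, so AgCl will precipitate.

1.0e-6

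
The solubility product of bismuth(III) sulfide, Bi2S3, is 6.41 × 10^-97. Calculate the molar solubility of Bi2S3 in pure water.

Bi2S3(s) <=> 2 Bi^3+ + 3 S^2-
Ksp = [Bi^3+]^2[S^2-]^3
For each mole of Bi2S3 that dissolves: [Bi^3+] = 2s, [S^2-] = 3s.
So Ksp = (2s)^2 × (3s)^3 = 108s^5
s^5 = 6.41 × 10^-97 / 108, so s = 2.26 × 10^-20 M

2.26e-20 M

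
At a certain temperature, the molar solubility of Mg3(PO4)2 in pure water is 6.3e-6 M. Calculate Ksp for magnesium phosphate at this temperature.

Mg3(PO4)2(s) <=> 3 Mg^2+(aq) + 2 PO4^3-(aq)
For each mole of Mg3(PO4)2 that dissolves: [Mg^2+] = 3s, [PO4^3-] = 2s.
Ksp = [Mg^2+]^3[PO4^3-]^2
Substituting: Ksp = (3s)^3(2s)^2 = 108s^5
With s = 6.3 × 10^-6: Ksp = 1.1 x 10^-24

1.1e-24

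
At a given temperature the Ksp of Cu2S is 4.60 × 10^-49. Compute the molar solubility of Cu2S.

s = 4.86e-17 M

Cu2S(s) ⇌ 2 Cu^+(aq) + S^2-(aq)
Ksp = [Cu^+]^2[S^2-]
If s mol/L of Cu2S dissolves, [Cu^+] = 2s and [S^2-] = s.
So Ksp = (2s)^2 × s = 4s^3
Solving, s = (4.60 × 10^-49/4)^(1/3) = 4.86 x 10^-17 M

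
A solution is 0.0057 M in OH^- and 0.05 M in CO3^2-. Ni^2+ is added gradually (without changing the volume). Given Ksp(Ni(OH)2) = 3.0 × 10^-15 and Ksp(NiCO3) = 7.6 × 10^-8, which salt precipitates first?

Precipitation of each salt starts when its ion product equals its Ksp.
For Ni(OH)2: 3.0 × 10^-15 = (0.0057)^2 × [Ni^2+]  ⇒  [Ni^2+] = 9.2 × 10^-11 M.
For NiCO3: 7.6 × 10^-8 = 0.05 × [Ni^2+]  ⇒  [Ni^2+] = 1.5 x 10^-6 M.
The salt with the lower threshold [Ni^2+] precipitates first: Ni(OH)2.

Ni(OH)2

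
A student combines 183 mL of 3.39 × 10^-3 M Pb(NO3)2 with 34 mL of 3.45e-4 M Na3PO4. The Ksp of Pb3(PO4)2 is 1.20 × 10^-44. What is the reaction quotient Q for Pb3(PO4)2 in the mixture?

Q = 6.83e-17

Total volume = 183 + 34 = 217 mL.
[Pb^2+] = 3.39 x 10^-3 × (183/217) = 2.859 × 10^-3 M
[PO4^3-] = 3.45 × 10^-4 × (34/217) = 5.406 × 10^-5 M
Pb3(PO4)2(s) <=> 3 Pb^2+(aq) + 2 PO4^3-(aq), so Q = [Pb^2+]^3[PO4^3-]^2
Q = (2.859 × 10^-3)^3(5.406 × 10^-5)^2 = 6.83 x 10^-17
Q > Ksp, so Pb3(PO4)2 will precipitate.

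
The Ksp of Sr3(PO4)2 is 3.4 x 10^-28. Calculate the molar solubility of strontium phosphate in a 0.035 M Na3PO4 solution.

Sr3(PO4)2(s) <=> 3 Sr^2+(aq) + 2 PO4^3-(aq)
Ksp = [Sr^2+]^3[PO4^3-]^2
Let s = moles of Sr3(PO4)2 that dissolve per litre. [Sr^2+] = 3s, [PO4^3-] = 0.035 + 2s ≈ 0.035 (since PO4^3- from Na3PO4 dominates).
Ksp ≈ (3s)^3 × (0.035)^2
s = 2.2 × 10^-9 M
Check: 2s = 4.3 x 10^-9 ≪ 0.035, so the approximation is valid.

s ≈ 2.2 x 10^-9 M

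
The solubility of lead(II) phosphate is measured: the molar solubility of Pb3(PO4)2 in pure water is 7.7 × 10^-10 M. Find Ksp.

Ksp ≈ 2.9 × 10^-44

Pb3(PO4)2(s) ⇌ 3 Pb^2+(aq) + 2 PO4^3-(aq)
Let s = molar solubility. Then [Pb^2+] = 3s and [PO4^3-] = 2s.
Ksp = [Pb^2+]^3[PO4^3-]^2
Ksp = (3s)^3(2s)^2 = 108s^5
With s = 7.7 x 10^-10: Ksp = 2.9 x 10^-44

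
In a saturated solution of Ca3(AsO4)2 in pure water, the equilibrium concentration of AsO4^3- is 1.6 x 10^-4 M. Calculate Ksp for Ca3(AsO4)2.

Ksp = 3.5 × 10^-19

Ca3(AsO4)2(s) ⇌ 3 Ca^2+ + 2 AsO4^3-
Stoichiometry gives [Ca^2+] = (3/2)[AsO4^3-] = 2.40 × 10^-4 M.
Ksp = [Ca^2+]^3[AsO4^3-]^2
Ksp = (2.40 × 10^-4)^3 × (1.6 × 10^-4)^2 = 3.5 × 10^-19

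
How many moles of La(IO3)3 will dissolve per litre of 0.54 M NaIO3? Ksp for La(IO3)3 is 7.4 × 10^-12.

4.7e-11 M

La(IO3)3(s) ⇌ La^3+(aq) + 3 IO3^-(aq)
Ksp = [La^3+][IO3^-]^3
Let s be the molar solubility in this solution. [La^3+] = s, [IO3^-] = 0.54 + 3s ≈ 0.54 (Ksp is small, so little additional dissolves).
Ksp ≈ s × (0.54)^3
s = 4.7 x 10^-11 M
Check: 3s = 1.4 × 10^-10 ≪ 0.54, so the approximation is valid.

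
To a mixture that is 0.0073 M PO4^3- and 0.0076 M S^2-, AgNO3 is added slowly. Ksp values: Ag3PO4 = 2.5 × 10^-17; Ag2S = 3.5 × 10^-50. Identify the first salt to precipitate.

Ag2S

Each salt begins to precipitate when Q = Ksp, i.e. when [Ag^+] reaches its threshold.
For Ag3PO4: 2.5 × 10^-17 = 0.0073 × [Ag^+]^3  ⇒  [Ag^+] = 1.5 × 10^-5 M.
For Ag2S: 3.5 × 10^-50 = 0.0076 × [Ag^+]^2  ⇒  [Ag^+] = 2.1 x 10^-24 M.
The salt with the lower threshold [Ag^+] precipitates first: Ag2S.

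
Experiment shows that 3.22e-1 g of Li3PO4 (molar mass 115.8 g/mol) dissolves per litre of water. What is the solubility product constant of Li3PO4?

Molar solubility s = (3.22 × 10^-1 g/L) / (115.8 g/mol) = 2.781 × 10^-3 M.
Li3PO4(s) ⇌ 3 Li^+(aq) + PO4^3-(aq)
For each mole of Li3PO4 that dissolves: [Li^+] = 3s, [PO4^3-] = s.
Ksp = [Li^+]^3[PO4^3-]
So Ksp = (3s)^3 × s = 27s^4
With s = 2.781 x 10^-3: Ksp = 1.61 × 10^-9

Ksp = 1.61e-9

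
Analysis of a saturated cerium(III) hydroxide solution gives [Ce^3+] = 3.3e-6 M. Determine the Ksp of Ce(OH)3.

Ce(OH)3(s) ⇌ Ce^3+(aq) + 3 OH^-(aq)
Stoichiometry gives [OH^-] = (3/1)[Ce^3+] = 9.90 × 10^-6 M.
Ksp = [Ce^3+][OH^-]^3
Ksp = 3.3 x 10^-6 × (9.90 × 10^-6)^3 = 3.2 x 10^-21

Ksp ≈ 3.2 × 10^-21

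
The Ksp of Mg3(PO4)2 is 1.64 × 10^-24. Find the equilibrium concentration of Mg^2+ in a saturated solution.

Mg3(PO4)2(s) <=> 3 Mg^2+ + 2 PO4^3-
Ksp = [Mg^2+]^3[PO4^3-]^2
With molar solubility s: [Mg^2+] = 3s, [PO4^3-] = 2s.
So Ksp = (3s)^3 × (2s)^2 = 108s^5
Solving, s = (1.64 × 10^-24/108)^(1/5) = 6.859 x 10^-6 M
[Mg^2+] = 3s = 2.06 × 10^-5 M

[Mg^2+] = 2.06 x 10^-5 M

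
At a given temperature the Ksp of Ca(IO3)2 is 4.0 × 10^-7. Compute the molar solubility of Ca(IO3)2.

s ≈ 4.6 × 10^-3 M

Ca(IO3)2(s) <=> Ca^2+ + 2 IO3^-
Ksp = [Ca^2+][IO3^-]^2
Let s = molar solubility. Then [Ca^2+] = s and [IO3^-] = 2s.
Substituting: Ksp = s(2s)^2 = 4s^3
s^3 = 4.0 × 10^-7 / 4, so s = 4.6 × 10^-3 M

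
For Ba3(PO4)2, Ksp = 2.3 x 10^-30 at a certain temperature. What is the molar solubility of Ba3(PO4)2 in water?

Ba3(PO4)2(s) ⇌ 3 Ba^2+ + 2 PO4^3-
Ksp = [Ba^2+]^3[PO4^3-]^2
For each mole of Ba3(PO4)2 that dissolves: [Ba^2+] = 3s, [PO4^3-] = 2s.
Ksp = (3s)^3(2s)^2 = 108s^5
Solving, s = (2.3 x 10^-30/108)^(1/5) = 4.6 × 10^-7 M

s ≈ 4.6 × 10^-7 M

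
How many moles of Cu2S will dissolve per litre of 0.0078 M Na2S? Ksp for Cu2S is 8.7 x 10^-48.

s = 1.7 x 10^-23 M

Cu2S(s) ⇌ 2 Cu^+ + S^2-
Ksp = [Cu^+]^2[S^2-]
Let s = moles of Cu2S that dissolve per litre. [Cu^+] = 2s, [S^2-] = 0.0078 + s ≈ 0.0078 (since S^2- from Na2S dominates).
Ksp ≈ (2s)^2 × 0.0078
s = 1.7 × 10^-23 M
Check: s = 1.7 x 10^-23 ≪ 0.0078, so the approximation is valid.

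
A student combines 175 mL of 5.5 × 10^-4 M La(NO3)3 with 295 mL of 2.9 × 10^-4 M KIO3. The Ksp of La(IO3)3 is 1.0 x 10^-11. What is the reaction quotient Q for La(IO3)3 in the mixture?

Total volume = 175 + 295 = 470 mL.
[La^3+] = 5.5 × 10^-4 × (175/470) = 2.05 x 10^-4 M
[IO3^-] = 2.9 × 10^-4 × (295/470) = 1.82 x 10^-4 M
La(IO3)3(s) ⇌ La^3+(aq) + 3 IO3^-(aq), so Q = [La^3+][IO3^-]^3
Q = (2.05 x 10^-4)(1.82 × 10^-4)^3 = 1.2 × 10^-15
Q < Ksp, so no precipitate of La(IO3)3 forms.

Q ≈ 1.2e-15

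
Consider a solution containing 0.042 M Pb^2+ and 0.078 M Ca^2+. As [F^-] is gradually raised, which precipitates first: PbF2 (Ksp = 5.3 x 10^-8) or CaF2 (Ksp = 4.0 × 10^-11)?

CaF2

Precipitation of each salt starts when its ion product equals its Ksp.
For PbF2: 5.3 x 10^-8 = 0.042 × [F^-]^2  ⇒  [F^-] = 1.1 x 10^-3 M.
For CaF2: 4.0 × 10^-11 = 0.078 × [F^-]^2  ⇒  [F^-] = 2.3 × 10^-5 M.
The salt with the lower threshold [F^-] precipitates first: CaF2.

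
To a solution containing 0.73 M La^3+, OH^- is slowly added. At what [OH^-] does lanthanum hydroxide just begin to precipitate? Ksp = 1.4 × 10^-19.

[OH^-] = 5.8 x 10^-7 M

La(OH)3(s) ⇌ La^3+ + 3 OH^-
Ksp = [La^3+][OH^-]^3
Precipitation begins when Q = Ksp. With [La^3+] = 0.73 M:
1.4 × 10^-19 = (0.73) × [OH^-]^3
[OH^-] = (1.4 × 10^-19 / 7.3 x 10^-1)^(1/3) = 5.8 × 10^-7 M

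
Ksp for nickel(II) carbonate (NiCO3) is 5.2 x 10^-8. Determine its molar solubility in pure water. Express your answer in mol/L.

s = 2.3e-4 M

NiCO3(s) ⇌ Ni^2+ + CO3^2-
Ksp = [Ni^2+][CO3^2-]
For each mole of NiCO3 that dissolves: [Ni^2+] = s, [CO3^2-] = s.
Ksp = s × s = s^2
s = (5.2 x 10^-8)^(1/2) = 2.3 × 10^-4 M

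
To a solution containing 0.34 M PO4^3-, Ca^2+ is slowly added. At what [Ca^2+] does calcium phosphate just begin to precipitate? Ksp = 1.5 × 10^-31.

Ca3(PO4)2(s) <=> 3 Ca^2+(aq) + 2 PO4^3-(aq)
Ksp = [Ca^2+]^3[PO4^3-]^2
Precipitation begins when Q = Ksp. With [PO4^3-] = 0.34 M:
1.5 × 10^-31 = (0.34)^2 × [Ca^2+]^3
[Ca^2+] = (1.5 × 10^-31 / 1.16 x 10^-1)^(1/3) = 1.1 × 10^-10 M

1.1 × 10^-10 M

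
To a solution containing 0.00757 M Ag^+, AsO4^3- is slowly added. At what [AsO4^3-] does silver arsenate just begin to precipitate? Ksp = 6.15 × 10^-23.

1.42 x 10^-16 M

Ag3AsO4(s) ⇌ 3 Ag^+ + AsO4^3-
Ksp = [Ag^+]^3[AsO4^3-]
Precipitation begins when Q = Ksp. With [Ag^+] = 0.00757 M:
6.15 × 10^-23 = (0.00757)^3 × [AsO4^3-]
[AsO4^3-] = (6.15 × 10^-23 / 4.338 × 10^-7) = 1.42 × 10^-16 M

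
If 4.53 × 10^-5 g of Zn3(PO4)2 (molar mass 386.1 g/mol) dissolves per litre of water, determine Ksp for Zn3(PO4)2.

Molar solubility s = (4.53 x 10^-5 g/L) / (386.1 g/mol) = 1.173 × 10^-7 M.
Zn3(PO4)2(s) ⇌ 3 Zn^2+ + 2 PO4^3-
With molar solubility s: [Zn^2+] = 3s, [PO4^3-] = 2s.
Ksp = [Zn^2+]^3[PO4^3-]^2
Substituting: Ksp = (3s)^3(2s)^2 = 108s^5
With s = 1.173 × 10^-7: Ksp = 2.40 x 10^-33

Ksp ≈ 2.40 × 10^-33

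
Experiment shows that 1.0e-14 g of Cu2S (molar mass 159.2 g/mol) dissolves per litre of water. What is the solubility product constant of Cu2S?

9.9e-49

Molar solubility s = (1.0 × 10^-14 g/L) / (159.2 g/mol) = 6.28 x 10^-17 M.
Cu2S(s) <=> 2 Cu^+(aq) + S^2-(aq)
For each mole of Cu2S that dissolves: [Cu^+] = 2s, [S^2-] = s.
Ksp = [Cu^+]^2[S^2-]
Ksp = (2s)^2s = 4s^3
With s = 6.28 × 10^-17: Ksp = 9.9 × 10^-49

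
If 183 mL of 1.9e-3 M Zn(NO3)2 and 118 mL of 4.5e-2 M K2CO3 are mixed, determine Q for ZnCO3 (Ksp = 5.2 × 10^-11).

Q = 2.0 × 10^-5

Total volume = 183 + 118 = 301 mL.
[Zn^2+] = 1.9 × 10^-3 × (183/301) = 1.16 x 10^-3 M
[CO3^2-] = 4.5 × 10^-2 × (118/301) = 1.76 × 10^-2 M
ZnCO3(s) <=> Zn^2+(aq) + CO3^2-(aq), so Q = [Zn^2+][CO3^2-]
Q = (1.16 x 10^-3)(1.76 × 10^-2) = 2.0 × 10^-5
Q > Ksp, so ZnCO3 will precipitate.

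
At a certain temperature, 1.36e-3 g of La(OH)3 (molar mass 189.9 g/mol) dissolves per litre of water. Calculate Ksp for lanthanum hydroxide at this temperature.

Ksp ≈ 7.10 × 10^-20

Molar solubility s = (1.36 x 10^-3 g/L) / (189.9 g/mol) = 7.162 × 10^-6 M.
La(OH)3(s) ⇌ La^3+ + 3 OH^-
If s mol/L of La(OH)3 dissolves, [La^3+] = s and [OH^-] = 3s.
Ksp = [La^3+][OH^-]^3
So Ksp = s × (3s)^3 = 27s^4
With s = 7.162 x 10^-6: Ksp = 7.10 × 10^-20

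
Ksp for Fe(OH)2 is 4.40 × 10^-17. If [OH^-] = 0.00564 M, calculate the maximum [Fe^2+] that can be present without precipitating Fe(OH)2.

[Fe^2+] ≈ 1.38 × 10^-12 M

Fe(OH)2(s) ⇌ Fe^2+ + 2 OH^-
Ksp = [Fe^2+][OH^-]^2
Precipitation begins when Q = Ksp. With [OH^-] = 0.00564 M:
4.40 × 10^-17 = (0.00564)^2 × [Fe^2+]
[Fe^2+] = (4.40 × 10^-17 / 3.181 × 10^-5) = 1.38 × 10^-12 M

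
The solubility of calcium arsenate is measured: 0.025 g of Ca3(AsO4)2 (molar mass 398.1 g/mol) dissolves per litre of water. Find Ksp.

1.1 × 10^-19

Molar solubility s = (2.5 x 10^-2 g/L) / (398.1 g/mol) = 6.28 × 10^-5 M.
Ca3(AsO4)2(s) ⇌ 3 Ca^2+(aq) + 2 AsO4^3-(aq)
With molar solubility s: [Ca^2+] = 3s, [AsO4^3-] = 2s.
Ksp = [Ca^2+]^3[AsO4^3-]^2
Ksp = (3s)^3(2s)^2 = 108s^5
With s = 6.28 × 10^-5: Ksp = 1.1 × 10^-19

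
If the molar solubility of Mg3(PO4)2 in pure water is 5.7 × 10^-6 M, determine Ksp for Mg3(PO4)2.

Mg3(PO4)2(s) ⇌ 3 Mg^2+ + 2 PO4^3-
With molar solubility s: [Mg^2+] = 3s, [PO4^3-] = 2s.
Ksp = [Mg^2+]^3[PO4^3-]^2
Ksp = (3s)^3(2s)^2 = 108s^5
Ksp = 108 × (5.7 × 10^-6)^5 = 6.5 × 10^-25

Ksp ≈ 6.5e-25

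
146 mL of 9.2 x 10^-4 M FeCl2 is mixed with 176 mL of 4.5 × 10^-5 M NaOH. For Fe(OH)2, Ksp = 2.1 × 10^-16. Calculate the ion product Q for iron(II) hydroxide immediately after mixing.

Total volume = 146 + 176 = 322 mL.
[Fe^2+] = 9.2 × 10^-4 × (146/322) = 4.17 x 10^-4 M
[OH^-] = 4.5 × 10^-5 × (176/322) = 2.46 × 10^-5 M
Fe(OH)2(s) <=> Fe^2+(aq) + 2 OH^-(aq), so Q = [Fe^2+][OH^-]^2
Q = (4.17 × 10^-4)(2.46 x 10^-5)^2 = 2.5 × 10^-13
Q > Ksp, so Fe(OH)2 will precipitate.

Q ≈ 2.5 x 10^-13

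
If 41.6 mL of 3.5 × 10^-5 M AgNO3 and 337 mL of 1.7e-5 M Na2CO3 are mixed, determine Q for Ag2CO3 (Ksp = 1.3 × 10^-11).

Q ≈ 2.2 x 10^-16

Total volume = 41.6 + 337 = 378.6 mL.
[Ag^+] = 3.5 x 10^-5 × (41.6/378.6) = 3.85 × 10^-6 M
[CO3^2-] = 1.7 × 10^-5 × (337/378.6) = 1.51 x 10^-5 M
Ag2CO3(s) <=> 2 Ag^+ + CO3^2-, so Q = [Ag^+]^2[CO3^2-]
Q = (3.85 × 10^-6)^2(1.51 × 10^-5) = 2.2 × 10^-16
Q < Ksp, so no precipitate of Ag2CO3 forms.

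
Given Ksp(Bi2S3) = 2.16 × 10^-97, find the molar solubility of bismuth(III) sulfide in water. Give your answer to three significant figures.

1.82 × 10^-20 M

Bi2S3(s) <=> 2 Bi^3+ + 3 S^2-
Ksp = [Bi^3+]^2[S^2-]^3
If s mol/L of Bi2S3 dissolves, [Bi^3+] = 2s and [S^2-] = 3s.
So Ksp = (2s)^2 × (3s)^3 = 108s^5
Solving, s = (2.16 × 10^-97/108)^(1/5) = 1.82 x 10^-20 M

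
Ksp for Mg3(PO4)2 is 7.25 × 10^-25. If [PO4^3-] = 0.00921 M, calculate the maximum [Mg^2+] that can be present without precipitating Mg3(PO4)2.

Mg3(PO4)2(s) <=> 3 Mg^2+ + 2 PO4^3-
Ksp = [Mg^2+]^3[PO4^3-]^2
Precipitation begins when Q = Ksp. With [PO4^3-] = 0.00921 M:
7.25 × 10^-25 = (0.00921)^2 × [Mg^2+]^3
[Mg^2+] = (7.25 × 10^-25 / 8.482 × 10^-5)^(1/3) = 2.04 × 10^-7 M

2.04 × 10^-7 M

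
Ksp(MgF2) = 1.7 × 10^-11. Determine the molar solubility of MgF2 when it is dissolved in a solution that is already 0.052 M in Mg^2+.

MgF2(s) <=> Mg^2+ + 2 F^-
Ksp = [Mg^2+][F^-]^2
Let s = moles of MgF2 that dissolve per litre. [Mg^2+] = 0.052 + s ≈ 0.052, [F^-] = 2s (Ksp is small, so little additional dissolves).
Ksp ≈ 0.052 × (2s)^2
s = 9.0 × 10^-6 M
Check: s = 9.0 × 10^-6 ≪ 0.052, so the approximation is valid.

9.0 × 10^-6 M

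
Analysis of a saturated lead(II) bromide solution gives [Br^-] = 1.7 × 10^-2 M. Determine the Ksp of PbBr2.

PbBr2(s) ⇌ Pb^2+ + 2 Br^-
Stoichiometry gives [Pb^2+] = (1/2)[Br^-] = 8.50 × 10^-3 M.
Ksp = [Pb^2+][Br^-]^2
Ksp = 8.50 × 10^-3 × (1.7 × 10^-2)^2 = 2.5 × 10^-6

Ksp ≈ 2.5e-6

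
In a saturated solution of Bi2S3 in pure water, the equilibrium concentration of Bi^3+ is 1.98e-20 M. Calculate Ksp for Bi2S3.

Ksp = 1.03e-98

Bi2S3(s) <=> 2 Bi^3+ + 3 S^2-
Stoichiometry gives [S^2-] = (3/2)[Bi^3+] = 2.970 x 10^-20 M.
Ksp = [Bi^3+]^2[S^2-]^3
Ksp = (1.98 × 10^-20)^2 × (2.970 x 10^-20)^3 = 1.03 x 10^-98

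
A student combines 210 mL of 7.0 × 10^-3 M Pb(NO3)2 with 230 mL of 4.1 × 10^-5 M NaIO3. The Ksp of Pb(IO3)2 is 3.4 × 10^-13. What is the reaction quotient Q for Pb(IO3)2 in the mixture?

1.5e-12

Total volume = 210 + 230 = 440 mL.
[Pb^2+] = 7.0 x 10^-3 × (210/440) = 3.34 × 10^-3 M
[IO3^-] = 4.1 x 10^-5 × (230/440) = 2.14 × 10^-5 M
Pb(IO3)2(s) ⇌ Pb^2+(aq) + 2 IO3^-(aq), so Q = [Pb^2+][IO3^-]^2
Q = (3.34 × 10^-3)(2.14 × 10^-5)^2 = 1.5 × 10^-12
Q > Ksp, so Pb(IO3)2 will precipitate.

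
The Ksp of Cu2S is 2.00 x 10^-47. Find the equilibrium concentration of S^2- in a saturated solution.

[S^2-] = 1.71e-16 M

Cu2S(s) ⇌ 2 Cu^+(aq) + S^2-(aq)
Ksp = [Cu^+]^2[S^2-]
With molar solubility s: [Cu^+] = 2s, [S^2-] = s.
So Ksp = (2s)^2 × s = 4s^3
s^3 = 2.00 x 10^-47 / 4, so s = 1.710 x 10^-16 M
[S^2-] = s = 1.71 × 10^-16 M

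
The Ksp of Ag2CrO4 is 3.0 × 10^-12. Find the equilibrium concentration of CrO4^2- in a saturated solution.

9.1 x 10^-5 M

Ag2CrO4(s) ⇌ 2 Ag^+(aq) + CrO4^2-(aq)
Ksp = [Ag^+]^2[CrO4^2-]
Let s = molar solubility. Then [Ag^+] = 2s and [CrO4^2-] = s.
Ksp = (2s)^2s = 4s^3
Solving, s = (3.0 × 10^-12/4)^(1/3) = 9.09 × 10^-5 M
[CrO4^2-] = s = 9.1 × 10^-5 M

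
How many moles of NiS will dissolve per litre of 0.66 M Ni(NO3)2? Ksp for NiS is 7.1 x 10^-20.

NiS(s) <=> Ni^2+ + S^2-
Ksp = [Ni^2+][S^2-]
Let s = moles of NiS that dissolve per litre. [Ni^2+] = 0.66 + s ≈ 0.66, [S^2-] = s (since Ni^2+ from Ni(NO3)2 dominates).
Ksp ≈ 0.66 × s
s = 1.1 x 10^-19 M
Check: s = 1.1 × 10^-19 ≪ 0.66, so the approximation is valid.

1.1 × 10^-19 M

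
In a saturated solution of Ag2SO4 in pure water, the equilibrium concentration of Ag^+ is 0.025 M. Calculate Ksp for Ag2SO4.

Ag2SO4(s) ⇌ 2 Ag^+ + SO4^2-
Stoichiometry gives [SO4^2-] = (1/2)[Ag^+] = 1.25 x 10^-2 M.
Ksp = [Ag^+]^2[SO4^2-]
Ksp = (2.5 × 10^-2)^2 × 1.25 × 10^-2 = 7.8 × 10^-6

7.8 × 10^-6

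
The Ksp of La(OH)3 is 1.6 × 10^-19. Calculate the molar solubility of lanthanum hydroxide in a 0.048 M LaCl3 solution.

La(OH)3(s) ⇌ La^3+(aq) + 3 OH^-(aq)
Ksp = [La^3+][OH^-]^3
Let s = moles of La(OH)3 that dissolve per litre. [La^3+] = 0.048 + s ≈ 0.048, [OH^-] = 3s (since La^3+ from LaCl3 dominates).
Ksp ≈ 0.048 × (3s)^3
s = 5.0 × 10^-7 M
Check: s = 5.0 x 10^-7 ≪ 0.048, so the approximation is valid.

s ≈ 5.0e-7 M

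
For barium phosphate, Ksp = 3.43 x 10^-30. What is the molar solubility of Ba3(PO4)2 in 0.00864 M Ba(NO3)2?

Ba3(PO4)2(s) ⇌ 3 Ba^2+ + 2 PO4^3-
Ksp = [Ba^2+]^3[PO4^3-]^2
If s mol/L dissolves here, [Ba^2+] = 0.00864 + 3s ≈ 0.00864, [PO4^3-] = 2s (Ksp is small, so little additional dissolves).
Ksp ≈ (0.00864)^3 × (2s)^2
s = 1.15 x 10^-12 M
Check: 3s = 3.5 × 10^-12 ≪ 0.00864, so the approximation is valid.

s = 1.15 x 10^-12 M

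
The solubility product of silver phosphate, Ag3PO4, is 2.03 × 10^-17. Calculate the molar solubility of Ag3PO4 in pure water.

s ≈ 2.94e-5 M

Ag3PO4(s) <=> 3 Ag^+(aq) + PO4^3-(aq)
Ksp = [Ag^+]^3[PO4^3-]
Let s = molar solubility. Then [Ag^+] = 3s and [PO4^3-] = s.
Substituting: Ksp = (3s)^3s = 27s^4
s = (2.03 × 10^-17 / 27)^(1/4) = 2.94 × 10^-5 M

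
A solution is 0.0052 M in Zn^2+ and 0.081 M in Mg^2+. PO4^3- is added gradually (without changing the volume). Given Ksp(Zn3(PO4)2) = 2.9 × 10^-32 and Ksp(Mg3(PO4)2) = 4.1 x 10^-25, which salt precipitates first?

Each salt begins to precipitate when Q = Ksp, i.e. when [PO4^3-] reaches its threshold.
For Zn3(PO4)2: 2.9 × 10^-32 = (0.0052)^3 × [PO4^3-]^2  ⇒  [PO4^3-] = 4.5 x 10^-13 M.
For Mg3(PO4)2: 4.1 x 10^-25 = (0.081)^3 × [PO4^3-]^2  ⇒  [PO4^3-] = 2.8 × 10^-11 M.
The salt with the lower threshold [PO4^3-] precipitates first: Zn3(PO4)2.

Zn3(PO4)2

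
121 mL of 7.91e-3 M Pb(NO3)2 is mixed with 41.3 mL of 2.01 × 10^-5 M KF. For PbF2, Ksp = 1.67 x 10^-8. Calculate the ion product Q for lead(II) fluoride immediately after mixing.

Total volume = 121 + 41.3 = 162.3 mL.
[Pb^2+] = 7.91 x 10^-3 × (121/162.3) = 5.897 x 10^-3 M
[F^-] = 2.01 × 10^-5 × (41.3/162.3) = 5.115 x 10^-6 M
PbF2(s) ⇌ Pb^2+ + 2 F^-, so Q = [Pb^2+][F^-]^2
Q = (5.897 × 10^-3)(5.115 × 10^-6)^2 = 1.54 × 10^-13
Q < Ksp, so no precipitate of PbF2 forms.

Q ≈ 1.54 × 10^-13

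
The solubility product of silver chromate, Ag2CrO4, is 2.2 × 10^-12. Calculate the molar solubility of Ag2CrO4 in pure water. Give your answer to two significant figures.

Ag2CrO4(s) ⇌ 2 Ag^+ + CrO4^2-
Ksp = [Ag^+]^2[CrO4^2-]
With molar solubility s: [Ag^+] = 2s, [CrO4^2-] = s.
Ksp = (2s)^2s = 4s^3
Solving, s = (2.2 × 10^-12/4)^(1/3) = 8.2 × 10^-5 M

8.2 x 10^-5 M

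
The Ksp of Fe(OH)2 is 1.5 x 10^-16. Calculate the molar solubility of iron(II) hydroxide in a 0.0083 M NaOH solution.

s ≈ 2.2 × 10^-12 M

Fe(OH)2(s) ⇌ Fe^2+(aq) + 2 OH^-(aq)
Ksp = [Fe^2+][OH^-]^2
Let s be the molar solubility in this solution. [Fe^2+] = s, [OH^-] = 0.0083 + 2s ≈ 0.0083 (Ksp is small, so little additional dissolves).
Ksp ≈ s × (0.0083)^2
s = 2.2 × 10^-12 M
Check: 2s = 4.4 × 10^-12 ≪ 0.0083, so the approximation is valid.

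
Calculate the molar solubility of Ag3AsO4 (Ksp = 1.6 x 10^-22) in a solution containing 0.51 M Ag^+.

s ≈ 1.2 x 10^-21 M

Ag3AsO4(s) <=> 3 Ag^+ + AsO4^3-
Ksp = [Ag^+]^3[AsO4^3-]
Let s be the molar solubility in this solution. [Ag^+] = 0.51 + 3s ≈ 0.51, [AsO4^3-] = s (Ksp is small, so little additional dissolves).
Ksp ≈ (0.51)^3 × s
s = 1.2 x 10^-21 M
Check: 3s = 3.6 x 10^-21 ≪ 0.51, so the approximation is valid.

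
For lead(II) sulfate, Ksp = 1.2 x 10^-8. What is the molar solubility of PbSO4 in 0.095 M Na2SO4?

s ≈ 1.3 × 10^-7 M

PbSO4(s) <=> Pb^2+(aq) + SO4^2-(aq)
Ksp = [Pb^2+][SO4^2-]
Let s = moles of PbSO4 that dissolve per litre. [Pb^2+] = s, [SO4^2-] = 0.095 + s ≈ 0.095 (since SO4^2- from Na2SO4 dominates).
Ksp ≈ s × 0.095
s = 1.3 × 10^-7 M
Check: s = 1.3 x 10^-7 ≪ 0.095, so the approximation is valid.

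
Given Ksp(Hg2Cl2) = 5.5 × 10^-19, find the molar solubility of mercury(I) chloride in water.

Hg2Cl2(s) <=> Hg2^2+(aq) + 2 Cl^-(aq)
Ksp = [Hg2^2+][Cl^-]^2
For each mole of Hg2Cl2 that dissolves: [Hg2^2+] = s, [Cl^-] = 2s.
So Ksp = s × (2s)^2 = 4s^3
s = (5.5 × 10^-19 / 4)^(1/3) = 5.2 × 10^-7 M

s ≈ 5.2 × 10^-7 M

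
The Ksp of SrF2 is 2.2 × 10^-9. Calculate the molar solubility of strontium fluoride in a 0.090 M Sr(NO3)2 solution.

7.8e-5 M

SrF2(s) <=> Sr^2+ + 2 F^-
Ksp = [Sr^2+][F^-]^2
Let s be the molar solubility in this solution. [Sr^2+] = 0.090 + s ≈ 0.090, [F^-] = 2s (Ksp is small, so little additional dissolves).
Ksp ≈ 0.090 × (2s)^2
s = 7.8 x 10^-5 M
Check: s = 7.8 x 10^-5 ≪ 0.090, so the approximation is valid.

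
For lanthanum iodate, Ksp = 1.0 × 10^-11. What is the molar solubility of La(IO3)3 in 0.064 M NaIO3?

3.8 x 10^-8 M

La(IO3)3(s) ⇌ La^3+ + 3 IO3^-
Ksp = [La^3+][IO3^-]^3
If s mol/L dissolves here, [La^3+] = s, [IO3^-] = 0.064 + 3s ≈ 0.064 (since IO3^- from NaIO3 dominates).
Ksp ≈ s × (0.064)^3
s = 3.8 × 10^-8 M
Check: 3s = 1.1 x 10^-7 ≪ 0.064, so the approximation is valid.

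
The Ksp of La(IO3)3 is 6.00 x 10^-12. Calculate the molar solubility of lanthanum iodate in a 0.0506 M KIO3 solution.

s = 4.63e-8 M

La(IO3)3(s) ⇌ La^3+(aq) + 3 IO3^-(aq)
Ksp = [La^3+][IO3^-]^3
Let s = moles of La(IO3)3 that dissolve per litre. [La^3+] = s, [IO3^-] = 0.0506 + 3s ≈ 0.0506 (common-ion effect: IO3^- is already 0.0506 M).
Ksp ≈ s × (0.0506)^3
s = 4.63 × 10^-8 M
Check: 3s = 1.4 × 10^-7 ≪ 0.0506, so the approximation is valid.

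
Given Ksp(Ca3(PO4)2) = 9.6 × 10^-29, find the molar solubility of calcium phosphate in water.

s ≈ 9.8 x 10^-7 M

Ca3(PO4)2(s) <=> 3 Ca^2+(aq) + 2 PO4^3-(aq)
Ksp = [Ca^2+]^3[PO4^3-]^2
For each mole of Ca3(PO4)2 that dissolves: [Ca^2+] = 3s, [PO4^3-] = 2s.
So Ksp = (3s)^3 × (2s)^2 = 108s^5
Solving, s = (9.6 × 10^-29/108)^(1/5) = 9.8 × 10^-7 M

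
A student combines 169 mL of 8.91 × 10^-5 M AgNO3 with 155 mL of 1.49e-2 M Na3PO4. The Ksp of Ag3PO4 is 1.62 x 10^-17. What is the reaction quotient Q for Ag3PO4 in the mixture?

Total volume = 169 + 155 = 324 mL.
[Ag^+] = 8.91 x 10^-5 × (169/324) = 4.648 × 10^-5 M
[PO4^3-] = 1.49 × 10^-2 × (155/324) = 7.128 × 10^-3 M
Ag3PO4(s) ⇌ 3 Ag^+(aq) + PO4^3-(aq), so Q = [Ag^+]^3[PO4^3-]
Q = (4.648 x 10^-5)^3(7.128 × 10^-3) = 7.16 x 10^-16
Q > Ksp, so Ag3PO4 will precipitate.

7.16 × 10^-16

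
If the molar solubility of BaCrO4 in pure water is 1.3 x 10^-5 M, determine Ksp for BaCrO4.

BaCrO4(s) ⇌ Ba^2+(aq) + CrO4^2-(aq)
If s mol/L of BaCrO4 dissolves, [Ba^2+] = s and [CrO4^2-] = s.
Ksp = [Ba^2+][CrO4^2-]
Ksp = s^2
Ksp = (1.3 × 10^-5)^2 = 1.7 × 10^-10

Ksp = 1.7e-10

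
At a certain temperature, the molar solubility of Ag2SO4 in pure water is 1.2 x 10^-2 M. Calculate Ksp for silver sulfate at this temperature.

Ag2SO4(s) ⇌ 2 Ag^+(aq) + SO4^2-(aq)
For each mole of Ag2SO4 that dissolves: [Ag^+] = 2s, [SO4^2-] = s.
Ksp = [Ag^+]^2[SO4^2-]
So Ksp = (2s)^2 × s = 4s^3
Ksp = 4 × (1.2 × 10^-2)^3 = 6.9 × 10^-6

Ksp = 6.9 x 10^-6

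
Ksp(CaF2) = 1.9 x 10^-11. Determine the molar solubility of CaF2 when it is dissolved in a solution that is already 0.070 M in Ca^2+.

CaF2(s) ⇌ Ca^2+(aq) + 2 F^-(aq)
Ksp = [Ca^2+][F^-]^2
Let s be the molar solubility in this solution. [Ca^2+] = 0.070 + s ≈ 0.070, [F^-] = 2s (common-ion effect: Ca^2+ is already 0.070 M).
Ksp ≈ 0.070 × (2s)^2
s = 8.2 x 10^-6 M
Check: s = 8.2 x 10^-6 ≪ 0.070, so the approximation is valid.

8.2 x 10^-6 M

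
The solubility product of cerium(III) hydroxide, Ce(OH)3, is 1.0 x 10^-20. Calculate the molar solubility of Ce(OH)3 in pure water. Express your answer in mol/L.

Ce(OH)3(s) ⇌ Ce^3+ + 3 OH^-
Ksp = [Ce^3+][OH^-]^3
Let s = molar solubility. Then [Ce^3+] = s and [OH^-] = 3s.
Substituting: Ksp = s(3s)^3 = 27s^4
s^4 = 1.0 x 10^-20 / 27, so s = 4.4 x 10^-6 M

4.4e-6 M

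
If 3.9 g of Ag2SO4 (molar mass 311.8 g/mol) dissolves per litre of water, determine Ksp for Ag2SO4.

Ksp = 7.8 × 10^-6

Molar solubility s = (3.9 g/L) / (311.8 g/mol) = 1.25 × 10^-2 M.
Ag2SO4(s) ⇌ 2 Ag^+ + SO4^2-
If s mol/L of Ag2SO4 dissolves, [Ag^+] = 2s and [SO4^2-] = s.
Ksp = [Ag^+]^2[SO4^2-]
Ksp = (2s)^2s = 4s^3
Ksp = 4 × (1.25 × 10^-2)^3 = 7.8 × 10^-6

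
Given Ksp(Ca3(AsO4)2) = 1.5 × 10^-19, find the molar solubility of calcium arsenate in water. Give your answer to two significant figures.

6.7 × 10^-5 M

Ca3(AsO4)2(s) ⇌ 3 Ca^2+ + 2 AsO4^3-
Ksp = [Ca^2+]^3[AsO4^3-]^2
If s mol/L of Ca3(AsO4)2 dissolves, [Ca^2+] = 3s and [AsO4^3-] = 2s.
Ksp = (3s)^3(2s)^2 = 108s^5
Solving, s = (1.5 × 10^-19/108)^(1/5) = 6.7 × 10^-5 M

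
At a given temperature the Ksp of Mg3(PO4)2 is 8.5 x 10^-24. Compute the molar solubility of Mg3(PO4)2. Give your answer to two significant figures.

s ≈ 9.5e-6 M

Mg3(PO4)2(s) ⇌ 3 Mg^2+(aq) + 2 PO4^3-(aq)
Ksp = [Mg^2+]^3[PO4^3-]^2
Let s = molar solubility. Then [Mg^2+] = 3s and [PO4^3-] = 2s.
Ksp = (3s)^3(2s)^2 = 108s^5
s^5 = 8.5 x 10^-24 / 108, so s = 9.5 × 10^-6 M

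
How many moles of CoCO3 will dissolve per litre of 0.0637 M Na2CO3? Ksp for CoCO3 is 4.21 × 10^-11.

s = 6.61 x 10^-10 M

CoCO3(s) ⇌ Co^2+ + CO3^2-
Ksp = [Co^2+][CO3^2-]
If s mol/L dissolves here, [Co^2+] = s, [CO3^2-] = 0.0637 + s ≈ 0.0637 (since CO3^2- from Na2CO3 dominates).
Ksp ≈ s × 0.0637
s = 6.61 x 10^-10 M
Check: s = 6.6 × 10^-10 ≪ 0.0637, so the approximation is valid.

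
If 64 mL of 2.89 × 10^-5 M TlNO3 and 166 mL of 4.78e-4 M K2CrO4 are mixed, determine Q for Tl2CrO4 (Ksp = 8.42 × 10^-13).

Total volume = 64 + 166 = 230 mL.
[Tl^+] = 2.89 × 10^-5 × (64/230) = 8.042 x 10^-6 M
[CrO4^2-] = 4.78 x 10^-4 × (166/230) = 3.450 x 10^-4 M
Tl2CrO4(s) ⇌ 2 Tl^+ + CrO4^2-, so Q = [Tl^+]^2[CrO4^2-]
Q = (8.042 × 10^-6)^2(3.450 × 10^-4) = 2.23 × 10^-14
Q < Ksp, so no precipitate of Tl2CrO4 forms.

2.23e-14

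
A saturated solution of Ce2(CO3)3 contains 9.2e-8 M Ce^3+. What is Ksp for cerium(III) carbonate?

2.2 × 10^-35

Ce2(CO3)3(s) ⇌ 2 Ce^3+(aq) + 3 CO3^2-(aq)
Stoichiometry gives [CO3^2-] = (3/2)[Ce^3+] = 1.38 × 10^-7 M.
Ksp = [Ce^3+]^2[CO3^2-]^3
Ksp = (9.2 × 10^-8)^2 × (1.38 x 10^-7)^3 = 2.2 x 10^-35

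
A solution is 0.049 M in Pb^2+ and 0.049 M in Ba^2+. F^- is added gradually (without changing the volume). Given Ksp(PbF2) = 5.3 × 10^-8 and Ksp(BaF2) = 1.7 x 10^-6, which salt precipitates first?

Each salt begins to precipitate when Q = Ksp, i.e. when [F^-] reaches its threshold.
For PbF2: 5.3 × 10^-8 = 0.049 × [F^-]^2  ⇒  [F^-] = 1.0 x 10^-3 M.
For BaF2: 1.7 x 10^-6 = 0.049 × [F^-]^2  ⇒  [F^-] = 5.9 × 10^-3 M.
The salt with the lower threshold [F^-] precipitates first: PbF2.

PbF2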